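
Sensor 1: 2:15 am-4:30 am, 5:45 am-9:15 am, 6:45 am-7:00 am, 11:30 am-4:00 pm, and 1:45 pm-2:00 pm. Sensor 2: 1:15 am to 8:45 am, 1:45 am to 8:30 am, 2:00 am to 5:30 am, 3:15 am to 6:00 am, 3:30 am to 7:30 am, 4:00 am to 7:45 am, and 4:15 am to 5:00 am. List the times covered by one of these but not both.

1:15 am–2:15 am, 4:30 am–5:45 am, 8:45 am–9:15 am, 11:30 am–4:00 pm

First set merges to 2:15 am–4:30 am, 5:45 am–9:15 am, 11:30 am–4:00 pm.
Second set merges to 1:15 am–8:45 am.
Only in the first: 8:45 am–9:15 am, 11:30 am–4:00 pm.
Only in the second: 1:15 am–2:15 am, 4:30 am–5:45 am.
Together these are the periods covered by exactly one.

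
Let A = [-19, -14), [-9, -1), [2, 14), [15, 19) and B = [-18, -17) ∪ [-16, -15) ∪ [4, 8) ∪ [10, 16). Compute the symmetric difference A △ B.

Only in the first: [-19, -18), [-17, -16), [-15, -14), [-9, -1), [2, 4), [8, 10), [16, 19).
Only in the second: [14, 15).
Together these are the periods covered by exactly one.

[-19, -18) ∪ [-17, -16) ∪ [-15, -14) ∪ [-9, -1) ∪ [2, 4) ∪ [8, 10) ∪ [14, 15) ∪ [16, 19)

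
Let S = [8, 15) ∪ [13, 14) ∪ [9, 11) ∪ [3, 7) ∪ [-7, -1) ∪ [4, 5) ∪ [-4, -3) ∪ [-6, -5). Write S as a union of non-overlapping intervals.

[-7, -1) ∪ [3, 7) ∪ [8, 15)

Sort by start: [-7, -1), [-6, -5), [-4, -3), [3, 7), [4, 5), [8, 15), [9, 11), [13, 14).
[-6, -5) overlaps/touches [-7, -1) → extend to [-7, -1).
[-4, -3) overlaps/touches [-7, -1) → extend to [-7, -1).
[3, 7) is disjoint → start new block.
[4, 5) overlaps/touches [3, 7) → extend to [3, 7).
[8, 15) is disjoint → start new block.
[9, 11) overlaps/touches [8, 15) → extend to [8, 15).
[13, 14) overlaps/touches [8, 15) → extend to [8, 15).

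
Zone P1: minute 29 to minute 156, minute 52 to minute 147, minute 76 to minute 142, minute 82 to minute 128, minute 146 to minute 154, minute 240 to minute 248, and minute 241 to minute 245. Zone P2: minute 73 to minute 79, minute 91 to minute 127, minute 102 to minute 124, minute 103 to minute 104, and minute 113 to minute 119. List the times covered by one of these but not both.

minute 29 to minute 73, minute 79 to minute 91, minute 127 to minute 156, minute 240 to minute 248

A, merged: minute 29 to minute 156, minute 240 to minute 248.
B, merged: minute 73 to minute 79, minute 91 to minute 127.
A but not B: minute 29 to minute 73, minute 79 to minute 91, minute 127 to minute 156, minute 240 to minute 248.
B but not A: none.
Combining gives A △ B.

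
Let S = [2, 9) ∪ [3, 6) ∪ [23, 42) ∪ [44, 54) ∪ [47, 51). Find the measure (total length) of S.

36

Merged: [2, 9), [23, 42), [44, 54).
Lengths: 7 + 19 + 10 = 36.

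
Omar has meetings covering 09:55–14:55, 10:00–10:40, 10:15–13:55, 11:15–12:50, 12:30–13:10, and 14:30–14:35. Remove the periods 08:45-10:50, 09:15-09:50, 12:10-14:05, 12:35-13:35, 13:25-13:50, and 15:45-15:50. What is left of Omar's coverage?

10:50–12:10, 14:05–14:55

A, merged: 09:55–14:55.
B, merged: 08:45–10:50, 12:10–14:05, 15:45–15:50.
09:55–14:55 with B removed leaves 10:50–12:10, 14:05–14:55.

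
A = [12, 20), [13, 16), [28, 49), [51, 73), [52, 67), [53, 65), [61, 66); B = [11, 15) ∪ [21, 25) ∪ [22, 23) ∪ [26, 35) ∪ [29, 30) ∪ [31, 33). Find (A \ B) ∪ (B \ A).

[11, 12) ∪ [15, 20) ∪ [21, 25) ∪ [26, 28) ∪ [35, 49) ∪ [51, 73)

A, merged: [12, 20), [28, 49), [51, 73).
B, merged: [11, 15), [21, 25), [26, 35).
Only in the first: [15, 20), [35, 49), [51, 73).
Only in the second: [11, 12), [21, 25), [26, 28).
Together these are the periods covered by exactly one.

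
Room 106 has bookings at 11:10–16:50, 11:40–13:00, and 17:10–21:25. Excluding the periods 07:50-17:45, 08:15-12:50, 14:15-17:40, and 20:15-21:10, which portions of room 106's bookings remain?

Merge the first list: 11:10–16:50, 17:10–21:25.
Merge the second list: 07:50–17:45, 20:15–21:10.
11:10–16:50 lies entirely inside B → drops out.
17:10–21:25 with B removed leaves 17:45–20:15, 21:10–21:25.

17:45–20:15, 21:10–21:25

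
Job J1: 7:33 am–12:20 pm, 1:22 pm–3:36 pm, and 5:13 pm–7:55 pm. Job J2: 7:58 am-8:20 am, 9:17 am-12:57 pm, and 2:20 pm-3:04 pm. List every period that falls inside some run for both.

7:33 am–12:20 pm meets the second set on 7:58 am–8:20 am, 9:17 am–12:20 pm.
1:22 pm–3:36 pm meets the second set on 2:20 pm–3:04 pm.
5:13 pm–7:55 pm: no overlap with the second set.

7:58 am–8:20 am, 9:17 am–12:20 pm, 2:20 pm–3:04 pm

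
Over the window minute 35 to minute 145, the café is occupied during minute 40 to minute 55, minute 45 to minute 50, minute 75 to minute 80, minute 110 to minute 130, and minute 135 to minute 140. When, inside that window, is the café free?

minute 35 to minute 40, minute 55 to minute 75, minute 80 to minute 110, minute 130 to minute 135, minute 140 to minute 145

After merging, the occupied span is minute 40 to minute 55, minute 75 to minute 80, minute 110 to minute 130, minute 135 to minute 140.
Gaps within minute 35 to minute 145: minute 35 to minute 40, minute 55 to minute 75, minute 80 to minute 110, minute 130 to minute 135, minute 140 to minute 145.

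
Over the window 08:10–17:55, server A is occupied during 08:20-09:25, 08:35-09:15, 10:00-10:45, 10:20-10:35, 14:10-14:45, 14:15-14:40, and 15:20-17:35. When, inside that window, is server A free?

The merged coverage is 08:20–09:25, 10:00–10:45, 14:10–14:45, 15:20–17:35.
Gaps within 08:10–17:55: 08:10–08:20, 09:25–10:00, 10:45–14:10, 14:45–15:20, 17:35–17:55.

08:10–08:20, 09:25–10:00, 10:45–14:10, 14:45–15:20, 17:35–17:55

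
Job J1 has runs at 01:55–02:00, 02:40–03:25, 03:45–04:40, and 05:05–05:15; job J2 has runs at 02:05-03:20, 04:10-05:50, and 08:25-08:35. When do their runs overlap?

01:55-02:00 meets no B interval.
02:40-03:25 ∩ B → 02:40-03:20.
03:45-04:40 ∩ B → 04:10-04:40.
05:05-05:15 ∩ B → 05:05-05:15.

02:40-03:20, 04:10-04:40, 05:05-05:15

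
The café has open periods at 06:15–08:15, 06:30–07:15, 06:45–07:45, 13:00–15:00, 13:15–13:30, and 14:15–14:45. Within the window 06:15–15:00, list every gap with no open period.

After merging, the occupied span is 06:15–08:15, 13:00–15:00.
Complement within 06:15–15:00: 08:15–13:00.

08:15–13:00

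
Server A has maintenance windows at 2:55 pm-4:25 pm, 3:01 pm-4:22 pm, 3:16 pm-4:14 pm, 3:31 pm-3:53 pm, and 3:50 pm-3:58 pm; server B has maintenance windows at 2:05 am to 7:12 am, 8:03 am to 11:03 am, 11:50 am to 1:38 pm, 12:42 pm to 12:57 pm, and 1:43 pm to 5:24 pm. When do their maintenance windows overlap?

2:55 pm-4:25 pm

A, merged: 2:55 pm-4:25 pm.
B, merged: 2:05 am-7:12 am, 8:03 am-11:03 am, 11:50 am-1:38 pm, 1:43 pm-5:24 pm.
2:55 pm-4:25 pm meets the second set on 2:55 pm-4:25 pm.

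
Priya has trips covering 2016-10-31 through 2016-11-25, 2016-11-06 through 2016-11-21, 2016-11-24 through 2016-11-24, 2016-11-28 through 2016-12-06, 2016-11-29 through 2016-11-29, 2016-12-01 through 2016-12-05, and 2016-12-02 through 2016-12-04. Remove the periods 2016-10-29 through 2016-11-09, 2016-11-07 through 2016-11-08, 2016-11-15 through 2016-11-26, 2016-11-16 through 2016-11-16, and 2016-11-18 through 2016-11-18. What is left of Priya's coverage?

Merge the first list: 2016-10-31 through 2016-11-25, 2016-11-28 through 2016-12-06.
Merge the second list: 2016-10-29 through 2016-11-09, 2016-11-15 through 2016-11-26.
2016-10-31 through 2016-11-25 \ B = 2016-11-10 through 2016-11-14.
2016-11-28 through 2016-12-06: nothing removed.

2016-11-10 through 2016-11-14, 2016-11-28 through 2016-12-06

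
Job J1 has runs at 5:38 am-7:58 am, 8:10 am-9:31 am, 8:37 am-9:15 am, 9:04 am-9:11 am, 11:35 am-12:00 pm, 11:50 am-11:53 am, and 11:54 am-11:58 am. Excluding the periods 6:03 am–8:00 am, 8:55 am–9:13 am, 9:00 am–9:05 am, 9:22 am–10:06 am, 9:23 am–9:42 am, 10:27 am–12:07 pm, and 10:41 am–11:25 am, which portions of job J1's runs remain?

5:38 am-6:03 am, 8:10 am-8:55 am, 9:13 am-9:22 am

A, merged: 5:38 am-7:58 am, 8:10 am-9:31 am, 11:35 am-12:00 pm.
B, merged: 6:03 am-8:00 am, 8:55 am-9:13 am, 9:22 am-10:06 am, 10:27 am-12:07 pm.
5:38 am-7:58 am \ B = 5:38 am-6:03 am.
8:10 am-9:31 am \ B = 8:10 am-8:55 am, 9:13 am-9:22 am.
11:35 am-12:00 pm: entirely removed.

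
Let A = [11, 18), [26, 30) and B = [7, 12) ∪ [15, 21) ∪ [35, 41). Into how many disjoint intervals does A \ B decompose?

2

A \ B = [12, 15), [26, 30).
That is 2 disjoint pieces.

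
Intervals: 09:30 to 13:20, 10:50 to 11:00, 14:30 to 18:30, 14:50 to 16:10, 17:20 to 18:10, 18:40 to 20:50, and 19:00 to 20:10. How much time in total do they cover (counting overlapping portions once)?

Merged: 09:30-13:20, 14:30-18:30, 18:40-20:50.
Lengths: 3 h 50 min + 4 h + 2 h 10 min = 10 h.

10 h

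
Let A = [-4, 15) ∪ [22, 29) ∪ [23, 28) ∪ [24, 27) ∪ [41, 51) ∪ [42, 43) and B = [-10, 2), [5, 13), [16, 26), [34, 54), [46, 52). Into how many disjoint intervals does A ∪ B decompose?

First set merges to [-4, 15), [22, 29), [41, 51).
Second set merges to [-10, 2), [5, 13), [16, 26), [34, 54).
A ∪ B = [-10, 15), [16, 29), [34, 54).
That is 3 disjoint pieces.

3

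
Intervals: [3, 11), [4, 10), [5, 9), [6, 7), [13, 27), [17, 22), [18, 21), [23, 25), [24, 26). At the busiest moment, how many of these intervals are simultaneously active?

Sweep endpoints in order; track running count of active intervals.
Peak of 4 reached at 6.

4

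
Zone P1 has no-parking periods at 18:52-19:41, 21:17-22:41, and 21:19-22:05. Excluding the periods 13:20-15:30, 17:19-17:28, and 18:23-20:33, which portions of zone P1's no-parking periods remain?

First set merges to 18:52–19:41, 21:17–22:41.
18:52–19:41 lies entirely inside B → drops out.
21:17–22:41 is untouched.

21:17–22:41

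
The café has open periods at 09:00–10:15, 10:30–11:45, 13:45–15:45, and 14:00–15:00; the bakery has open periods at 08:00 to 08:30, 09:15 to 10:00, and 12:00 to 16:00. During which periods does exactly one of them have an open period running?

A, merged: 09:00–10:15, 10:30–11:45, 13:45–15:45.
A but not B: 09:00–09:15, 10:00–10:15, 10:30–11:45.
B but not A: 08:00–08:30, 12:00–13:45, 15:45–16:00.
Combining gives A △ B.

08:00–08:30, 09:00–09:15, 10:00–10:15, 10:30–11:45, 12:00–13:45, 15:45–16:00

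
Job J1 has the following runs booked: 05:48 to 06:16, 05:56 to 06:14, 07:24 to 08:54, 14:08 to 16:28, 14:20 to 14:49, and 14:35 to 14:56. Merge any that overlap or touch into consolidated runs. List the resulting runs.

05:48–06:16, 07:24–08:54, 14:08–16:28

05:56–06:14 overlaps/touches 05:48–06:16 → extend to 05:48–06:16.
07:24–08:54 is disjoint → start new block.
14:08–16:28 is disjoint → start new block.
14:20–14:49 overlaps/touches 14:08–16:28 → extend to 14:08–16:28.
14:35–14:56 overlaps/touches 14:08–16:28 → extend to 14:08–16:28.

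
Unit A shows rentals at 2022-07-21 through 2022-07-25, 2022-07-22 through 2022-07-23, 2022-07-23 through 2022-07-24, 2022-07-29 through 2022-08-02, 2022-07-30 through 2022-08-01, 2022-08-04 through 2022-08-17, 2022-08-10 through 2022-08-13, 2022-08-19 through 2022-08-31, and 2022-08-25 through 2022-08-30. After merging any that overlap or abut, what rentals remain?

2022-07-21 through 2022-07-25, 2022-07-29 through 2022-08-02, 2022-08-04 through 2022-08-17, 2022-08-19 through 2022-08-31

2022-07-22 through 2022-07-23 overlaps/touches 2022-07-21 through 2022-07-25 → extend to 2022-07-21 through 2022-07-25.
2022-07-23 through 2022-07-24 overlaps/touches 2022-07-21 through 2022-07-25 → extend to 2022-07-21 through 2022-07-25.
2022-07-29 through 2022-08-02 is disjoint → start new block.
2022-07-30 through 2022-08-01 overlaps/touches 2022-07-29 through 2022-08-02 → extend to 2022-07-29 through 2022-08-02.
2022-08-04 through 2022-08-17 is disjoint → start new block.
2022-08-10 through 2022-08-13 overlaps/touches 2022-08-04 through 2022-08-17 → extend to 2022-08-04 through 2022-08-17.
2022-08-19 through 2022-08-31 is disjoint → start new block.
2022-08-25 through 2022-08-30 overlaps/touches 2022-08-19 through 2022-08-31 → extend to 2022-08-19 through 2022-08-31.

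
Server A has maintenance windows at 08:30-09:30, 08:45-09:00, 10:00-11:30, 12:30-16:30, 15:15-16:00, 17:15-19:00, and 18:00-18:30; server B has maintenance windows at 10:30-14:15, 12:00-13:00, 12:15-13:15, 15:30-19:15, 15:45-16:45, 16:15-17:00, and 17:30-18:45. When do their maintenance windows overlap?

10:30–11:30, 12:30–14:15, 15:30–16:30, 17:15–19:00

First set merges to 08:30–09:30, 10:00–11:30, 12:30–16:30, 17:15–19:00.
Second set merges to 10:30–14:15, 15:30–19:15.
08:30–09:30 falls entirely outside B.
10:00–11:30 overlaps B on 10:30–11:30.
12:30–16:30 overlaps B on 12:30–14:15, 15:30–16:30.
17:15–19:00 overlaps B on 17:15–19:00.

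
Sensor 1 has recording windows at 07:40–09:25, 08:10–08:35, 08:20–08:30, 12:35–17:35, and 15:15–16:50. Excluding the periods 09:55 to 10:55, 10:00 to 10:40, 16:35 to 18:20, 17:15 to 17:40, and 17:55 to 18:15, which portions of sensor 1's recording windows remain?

07:40–09:25, 12:35–16:35

Merge the first list: 07:40–09:25, 12:35–17:35.
Merge the second list: 09:55–10:55, 16:35–18:20.
07:40–09:25 is untouched.
12:35–17:35 with B removed leaves 12:35–16:35.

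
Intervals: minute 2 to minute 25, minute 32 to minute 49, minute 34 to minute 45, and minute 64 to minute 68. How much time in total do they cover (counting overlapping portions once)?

Merged: minute 2 to minute 25, minute 32 to minute 49, minute 64 to minute 68.
Lengths: 23 minutes + 17 minutes + 4 minutes = 44 minutes.

44 minutes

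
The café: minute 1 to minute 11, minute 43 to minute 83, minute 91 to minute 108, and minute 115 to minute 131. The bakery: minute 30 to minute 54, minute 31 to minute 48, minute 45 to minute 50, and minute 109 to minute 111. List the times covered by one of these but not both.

Merge the second list: minute 30 to minute 54, minute 109 to minute 111.
A but not B: minute 1 to minute 11, minute 54 to minute 83, minute 91 to minute 108, minute 115 to minute 131.
B but not A: minute 30 to minute 43, minute 109 to minute 111.
Combining gives A △ B.

minute 1 to minute 11, minute 30 to minute 43, minute 54 to minute 83, minute 91 to minute 108, minute 109 to minute 111, minute 115 to minute 131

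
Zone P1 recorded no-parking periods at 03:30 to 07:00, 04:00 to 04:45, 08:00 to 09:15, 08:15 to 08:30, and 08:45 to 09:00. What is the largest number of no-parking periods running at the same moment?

2

Walk the sorted start/end points keeping a running depth.
The depth first hits 2 at 04:00.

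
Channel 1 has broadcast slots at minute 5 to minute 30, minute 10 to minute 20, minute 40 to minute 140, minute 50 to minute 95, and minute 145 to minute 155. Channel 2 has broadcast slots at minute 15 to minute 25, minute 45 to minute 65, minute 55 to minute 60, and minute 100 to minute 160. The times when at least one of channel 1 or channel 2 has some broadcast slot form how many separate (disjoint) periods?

A, merged: minute 5 to minute 30, minute 40 to minute 140, minute 145 to minute 155.
B, merged: minute 15 to minute 25, minute 45 to minute 65, minute 100 to minute 160.
A ∪ B = minute 5 to minute 30, minute 40 to minute 160.
That is 2 disjoint pieces.

2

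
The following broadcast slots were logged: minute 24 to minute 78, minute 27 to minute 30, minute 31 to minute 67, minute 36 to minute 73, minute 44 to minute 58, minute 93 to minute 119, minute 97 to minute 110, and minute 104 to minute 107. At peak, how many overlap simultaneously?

At minute 44, 4 of the intervals are simultaneously active.
No point has more.

4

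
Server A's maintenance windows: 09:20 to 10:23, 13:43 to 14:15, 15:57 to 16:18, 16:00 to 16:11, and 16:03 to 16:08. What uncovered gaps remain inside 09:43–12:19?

10:23-12:19

After merging, the occupied span is 09:20-10:23, 13:43-14:15, 15:57-16:18.
Complement within 09:43-12:19: 10:23-12:19.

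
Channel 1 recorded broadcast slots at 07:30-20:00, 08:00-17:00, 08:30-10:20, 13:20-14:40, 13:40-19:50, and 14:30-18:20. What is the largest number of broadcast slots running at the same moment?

5

Sweep endpoints in order; track running count of active intervals.
Peak of 5 reached at 14:30.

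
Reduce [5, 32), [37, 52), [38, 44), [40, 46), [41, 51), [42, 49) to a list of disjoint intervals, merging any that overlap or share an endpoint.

[37, 52) is disjoint → start new block.
[38, 44) overlaps/touches [37, 52) → extend to [37, 52).
[40, 46) overlaps/touches [37, 52) → extend to [37, 52).
[41, 51) overlaps/touches [37, 52) → extend to [37, 52).
[42, 49) overlaps/touches [37, 52) → extend to [37, 52).

[5, 32) ∪ [37, 52)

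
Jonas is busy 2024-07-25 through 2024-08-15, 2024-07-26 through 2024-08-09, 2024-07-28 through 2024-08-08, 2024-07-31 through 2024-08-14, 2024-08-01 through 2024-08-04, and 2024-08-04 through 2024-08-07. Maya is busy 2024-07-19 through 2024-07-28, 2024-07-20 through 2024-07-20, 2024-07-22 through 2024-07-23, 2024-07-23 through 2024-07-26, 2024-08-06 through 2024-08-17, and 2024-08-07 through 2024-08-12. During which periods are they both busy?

A, merged: 2024-07-25 through 2024-08-15.
B, merged: 2024-07-19 through 2024-07-28, 2024-08-06 through 2024-08-17.
2024-07-25 through 2024-08-15 meets the second set on 2024-07-25 through 2024-07-28, 2024-08-06 through 2024-08-15.

2024-07-25 through 2024-07-28, 2024-08-06 through 2024-08-15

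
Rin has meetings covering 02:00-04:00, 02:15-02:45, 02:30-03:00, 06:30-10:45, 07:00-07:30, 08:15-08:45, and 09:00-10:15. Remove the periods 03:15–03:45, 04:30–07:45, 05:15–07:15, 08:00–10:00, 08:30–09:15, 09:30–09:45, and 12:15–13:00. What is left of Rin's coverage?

A, merged: 02:00–04:00, 06:30–10:45.
B, merged: 03:15–03:45, 04:30–07:45, 08:00–10:00, 12:15–13:00.
02:00–04:00 \ B = 02:00–03:15, 03:45–04:00.
06:30–10:45 \ B = 07:45–08:00, 10:00–10:45.

02:00–03:15, 03:45–04:00, 07:45–08:00, 10:00–10:45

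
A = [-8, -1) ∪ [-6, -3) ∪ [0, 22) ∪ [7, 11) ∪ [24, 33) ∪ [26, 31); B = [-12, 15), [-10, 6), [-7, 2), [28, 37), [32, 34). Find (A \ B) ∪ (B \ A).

A, merged: [-8, -1), [0, 22), [24, 33).
B, merged: [-12, 15), [28, 37).
A \ B = [15, 22), [24, 28).
B \ A = [-12, -8), [-1, 0), [33, 37).
Union of the two gives the symmetric difference.

[-12, -8) ∪ [-1, 0) ∪ [15, 22) ∪ [24, 28) ∪ [33, 37)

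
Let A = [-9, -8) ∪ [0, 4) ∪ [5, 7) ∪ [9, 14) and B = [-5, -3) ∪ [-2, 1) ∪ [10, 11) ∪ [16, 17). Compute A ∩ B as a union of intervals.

[-9, -8) falls entirely outside B.
[0, 4) overlaps B on [0, 1).
[5, 7) falls entirely outside B.
[9, 14) overlaps B on [10, 11).

[0, 1) ∪ [10, 11)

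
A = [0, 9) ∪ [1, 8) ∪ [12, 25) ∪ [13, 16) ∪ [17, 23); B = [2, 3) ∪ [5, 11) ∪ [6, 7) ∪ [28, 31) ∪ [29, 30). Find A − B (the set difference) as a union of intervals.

[0, 2) ∪ [3, 5) ∪ [12, 25)

A, merged: [0, 9), [12, 25).
B, merged: [2, 3), [5, 11), [28, 31).
[0, 9) with B removed leaves [0, 2), [3, 5).
[12, 25) is untouched.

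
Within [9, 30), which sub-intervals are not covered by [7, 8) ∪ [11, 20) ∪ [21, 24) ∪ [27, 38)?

Covered (merged): [7, 8), [11, 20), [21, 24), [27, 38).
Uncovered inside [9, 30): [9, 11), [20, 21), [24, 27).

[9, 11) ∪ [20, 21) ∪ [24, 27)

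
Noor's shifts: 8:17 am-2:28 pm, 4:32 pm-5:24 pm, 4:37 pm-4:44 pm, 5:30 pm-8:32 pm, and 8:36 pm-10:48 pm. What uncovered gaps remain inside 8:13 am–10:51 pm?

Covered (merged): 8:17 am–2:28 pm, 4:32 pm–5:24 pm, 5:30 pm–8:32 pm, 8:36 pm–10:48 pm.
Gaps within 8:13 am–10:51 pm: 8:13 am–8:17 am, 2:28 pm–4:32 pm, 5:24 pm–5:30 pm, 8:32 pm–8:36 pm, 10:48 pm–10:51 pm.

8:13 am–8:17 am, 2:28 pm–4:32 pm, 5:24 pm–5:30 pm, 8:32 pm–8:36 pm, 10:48 pm–10:51 pm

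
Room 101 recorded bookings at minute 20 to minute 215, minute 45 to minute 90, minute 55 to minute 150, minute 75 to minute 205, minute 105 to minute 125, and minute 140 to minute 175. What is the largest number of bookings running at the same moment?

4

Sweep endpoints in order; track running count of active intervals.
Peak of 4 reached at minute 75.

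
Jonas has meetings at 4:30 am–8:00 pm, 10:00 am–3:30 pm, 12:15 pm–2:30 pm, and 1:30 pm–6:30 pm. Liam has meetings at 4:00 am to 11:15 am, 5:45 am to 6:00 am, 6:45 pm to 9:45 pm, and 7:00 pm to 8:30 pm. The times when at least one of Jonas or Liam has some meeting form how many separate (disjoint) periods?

A, merged: 4:30 am–8:00 pm.
B, merged: 4:00 am–11:15 am, 6:45 pm–9:45 pm.
A ∪ B = 4:00 am–9:45 pm.
That is 1 disjoint piece.

1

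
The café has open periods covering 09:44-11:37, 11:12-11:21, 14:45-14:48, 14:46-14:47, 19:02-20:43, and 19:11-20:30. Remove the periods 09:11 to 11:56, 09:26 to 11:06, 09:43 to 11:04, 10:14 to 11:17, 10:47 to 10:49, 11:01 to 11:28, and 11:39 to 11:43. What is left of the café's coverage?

First set merges to 09:44–11:37, 14:45–14:48, 19:02–20:43.
Second set merges to 09:11–11:56.
09:44–11:37: fully covered by B → removed.
14:45–14:48: no B overlap → unchanged.
19:02–20:43: no B overlap → unchanged.

14:45–14:48, 19:02–20:43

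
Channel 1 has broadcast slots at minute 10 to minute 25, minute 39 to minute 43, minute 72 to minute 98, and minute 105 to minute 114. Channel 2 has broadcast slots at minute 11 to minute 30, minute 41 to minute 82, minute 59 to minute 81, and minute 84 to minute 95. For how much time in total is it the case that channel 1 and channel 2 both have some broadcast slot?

37 minutes

B, merged: minute 11 to minute 30, minute 41 to minute 82, minute 84 to minute 95.
A ∩ B = minute 11 to minute 25, minute 41 to minute 43, minute 72 to minute 82, minute 84 to minute 95.
Total: 14 minutes + 2 minutes + 10 minutes + 11 minutes = 37 minutes.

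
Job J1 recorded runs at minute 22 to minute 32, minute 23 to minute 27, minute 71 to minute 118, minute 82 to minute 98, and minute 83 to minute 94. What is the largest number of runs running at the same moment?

Walk the sorted start/end points keeping a running depth.
The depth first hits 3 at minute 83.

3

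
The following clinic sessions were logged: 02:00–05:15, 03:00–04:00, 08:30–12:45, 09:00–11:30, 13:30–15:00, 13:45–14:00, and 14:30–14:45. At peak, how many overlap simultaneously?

Walk the sorted start/end points keeping a running depth.
The depth first hits 2 at 03:00.

2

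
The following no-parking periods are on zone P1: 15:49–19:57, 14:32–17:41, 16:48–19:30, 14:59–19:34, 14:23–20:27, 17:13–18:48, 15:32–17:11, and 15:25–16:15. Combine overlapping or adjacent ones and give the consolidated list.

Sort by start: 14:23–20:27, 14:32–17:41, 14:59–19:34, 15:25–16:15, 15:32–17:11, 15:49–19:57, 16:48–19:30, 17:13–18:48.
14:32–17:41 overlaps/touches 14:23–20:27 → extend to 14:23–20:27.
14:59–19:34 overlaps/touches 14:23–20:27 → extend to 14:23–20:27.
15:25–16:15 overlaps/touches 14:23–20:27 → extend to 14:23–20:27.
15:32–17:11 overlaps/touches 14:23–20:27 → extend to 14:23–20:27.
15:49–19:57 overlaps/touches 14:23–20:27 → extend to 14:23–20:27.
16:48–19:30 overlaps/touches 14:23–20:27 → extend to 14:23–20:27.
17:13–18:48 overlaps/touches 14:23–20:27 → extend to 14:23–20:27.

14:23–20:27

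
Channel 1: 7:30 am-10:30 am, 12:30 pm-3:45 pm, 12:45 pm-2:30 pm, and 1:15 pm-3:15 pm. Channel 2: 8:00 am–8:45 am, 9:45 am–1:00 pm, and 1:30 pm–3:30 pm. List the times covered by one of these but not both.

7:30 am–8:00 am, 8:45 am–9:45 am, 10:30 am–12:30 pm, 1:00 pm–1:30 pm, 3:30 pm–3:45 pm

Merge the first list: 7:30 am–10:30 am, 12:30 pm–3:45 pm.
Only in the first: 7:30 am–8:00 am, 8:45 am–9:45 am, 1:00 pm–1:30 pm, 3:30 pm–3:45 pm.
Only in the second: 10:30 am–12:30 pm.
Together these are the periods covered by exactly one.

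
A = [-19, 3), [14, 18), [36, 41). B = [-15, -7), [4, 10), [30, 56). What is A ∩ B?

[-19, 3) overlaps B on [-15, -7).
[14, 18) falls entirely outside B.
[36, 41) overlaps B on [36, 41).

[-15, -7) ∪ [36, 41)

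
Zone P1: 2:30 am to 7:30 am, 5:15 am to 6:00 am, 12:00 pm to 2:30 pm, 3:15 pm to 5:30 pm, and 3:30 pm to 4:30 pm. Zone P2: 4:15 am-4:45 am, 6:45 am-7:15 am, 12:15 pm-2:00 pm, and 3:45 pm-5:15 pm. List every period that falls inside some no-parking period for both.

A, merged: 2:30 am-7:30 am, 12:00 pm-2:30 pm, 3:15 pm-5:30 pm.
2:30 am-7:30 am ∩ B → 4:15 am-4:45 am, 6:45 am-7:15 am.
12:00 pm-2:30 pm ∩ B → 12:15 pm-2:00 pm.
3:15 pm-5:30 pm ∩ B → 3:45 pm-5:15 pm.

4:15 am-4:45 am, 6:45 am-7:15 am, 12:15 pm-2:00 pm, 3:45 pm-5:15 pm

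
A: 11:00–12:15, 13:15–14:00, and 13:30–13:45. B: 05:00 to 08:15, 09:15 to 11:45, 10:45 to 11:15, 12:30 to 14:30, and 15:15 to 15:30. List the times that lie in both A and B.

11:00–11:45, 13:15–14:00

A, merged: 11:00–12:15, 13:15–14:00.
B, merged: 05:00–08:15, 09:15–11:45, 12:30–14:30, 15:15–15:30.
11:00–12:15 overlaps B on 11:00–11:45.
13:15–14:00 overlaps B on 13:15–14:00.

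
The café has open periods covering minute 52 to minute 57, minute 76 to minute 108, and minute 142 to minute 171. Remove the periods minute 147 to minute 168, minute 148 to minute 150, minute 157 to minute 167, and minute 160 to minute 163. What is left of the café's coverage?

Second set merges to minute 147 to minute 168.
minute 52 to minute 57 is untouched.
minute 76 to minute 108 is untouched.
minute 142 to minute 171 with B removed leaves minute 142 to minute 147, minute 168 to minute 171.

minute 52 to minute 57, minute 76 to minute 108, minute 142 to minute 147, minute 168 to minute 171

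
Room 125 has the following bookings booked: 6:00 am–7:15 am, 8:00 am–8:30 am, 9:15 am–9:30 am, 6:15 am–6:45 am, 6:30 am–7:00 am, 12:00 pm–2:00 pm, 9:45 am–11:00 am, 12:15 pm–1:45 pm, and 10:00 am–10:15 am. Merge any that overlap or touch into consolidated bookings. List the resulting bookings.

6:00 am–7:15 am, 8:00 am–8:30 am, 9:15 am–9:30 am, 9:45 am–11:00 am, 12:00 pm–2:00 pm

Sort by start: 6:00 am–7:15 am, 6:15 am–6:45 am, 6:30 am–7:00 am, 8:00 am–8:30 am, 9:15 am–9:30 am, 9:45 am–11:00 am, 10:00 am–10:15 am, 12:00 pm–2:00 pm, 12:15 pm–1:45 pm.
6:15 am–6:45 am overlaps/touches 6:00 am–7:15 am → extend to 6:00 am–7:15 am.
6:30 am–7:00 am overlaps/touches 6:00 am–7:15 am → extend to 6:00 am–7:15 am.
8:00 am–8:30 am is disjoint → start new block.
9:15 am–9:30 am is disjoint → start new block.
9:45 am–11:00 am is disjoint → start new block.
10:00 am–10:15 am overlaps/touches 9:45 am–11:00 am → extend to 9:45 am–11:00 am.
12:00 pm–2:00 pm is disjoint → start new block.
12:15 pm–1:45 pm overlaps/touches 12:00 pm–2:00 pm → extend to 12:00 pm–2:00 pm.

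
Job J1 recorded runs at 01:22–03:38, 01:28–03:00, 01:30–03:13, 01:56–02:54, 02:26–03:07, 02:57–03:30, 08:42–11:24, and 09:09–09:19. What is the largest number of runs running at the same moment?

5

At 02:26, 5 of the intervals are simultaneously active.
No point has more.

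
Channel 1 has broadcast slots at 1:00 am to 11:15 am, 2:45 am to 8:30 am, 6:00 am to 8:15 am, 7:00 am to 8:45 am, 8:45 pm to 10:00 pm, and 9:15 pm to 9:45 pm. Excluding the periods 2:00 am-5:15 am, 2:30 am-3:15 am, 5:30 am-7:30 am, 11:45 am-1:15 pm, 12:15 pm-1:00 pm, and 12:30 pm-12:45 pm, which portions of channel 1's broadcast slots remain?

First set merges to 1:00 am–11:15 am, 8:45 pm–10:00 pm.
Second set merges to 2:00 am–5:15 am, 5:30 am–7:30 am, 11:45 am–1:15 pm.
1:00 am–11:15 am minus B → 1:00 am–2:00 am, 5:15 am–5:30 am, 7:30 am–11:15 am.
8:45 pm–10:00 pm: no B overlap → unchanged.

1:00 am–2:00 am, 5:15 am–5:30 am, 7:30 am–11:15 am, 8:45 pm–10:00 pm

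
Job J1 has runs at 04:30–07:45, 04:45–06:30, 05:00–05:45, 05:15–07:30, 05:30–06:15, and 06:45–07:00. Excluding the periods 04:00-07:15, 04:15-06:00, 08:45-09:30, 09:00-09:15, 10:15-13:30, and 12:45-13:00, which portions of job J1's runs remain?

07:15-07:45

A, merged: 04:30-07:45.
B, merged: 04:00-07:15, 08:45-09:30, 10:15-13:30.
04:30-07:45 \ B = 07:15-07:45.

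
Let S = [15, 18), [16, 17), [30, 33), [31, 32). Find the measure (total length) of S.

6

Merged: [15, 18), [30, 33).
Lengths: 3 + 3 = 6.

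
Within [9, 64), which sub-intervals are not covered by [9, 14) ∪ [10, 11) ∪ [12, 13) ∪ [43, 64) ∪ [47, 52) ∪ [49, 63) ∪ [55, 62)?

[14, 43)

Covered (merged): [9, 14), [43, 64).
Uncovered inside [9, 64): [14, 43).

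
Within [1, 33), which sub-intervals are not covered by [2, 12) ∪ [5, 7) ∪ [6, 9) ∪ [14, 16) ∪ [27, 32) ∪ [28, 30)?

[1, 2) ∪ [12, 14) ∪ [16, 27) ∪ [32, 33)

After merging, the occupied span is [2, 12), [14, 16), [27, 32).
Complement within [1, 33): [1, 2), [12, 14), [16, 27), [32, 33).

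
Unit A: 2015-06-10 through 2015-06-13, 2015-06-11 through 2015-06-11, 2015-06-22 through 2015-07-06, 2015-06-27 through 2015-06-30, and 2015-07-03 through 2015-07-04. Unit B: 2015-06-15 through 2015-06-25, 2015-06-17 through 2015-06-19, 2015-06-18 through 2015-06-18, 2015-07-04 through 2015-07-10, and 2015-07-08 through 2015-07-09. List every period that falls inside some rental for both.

Merge the first list: 2015-06-10 through 2015-06-13, 2015-06-22 through 2015-07-06.
Merge the second list: 2015-06-15 through 2015-06-25, 2015-07-04 through 2015-07-10.
2015-06-10 through 2015-06-13: no overlap with the second set.
2015-06-22 through 2015-07-06 meets the second set on 2015-06-22 through 2015-06-25, 2015-07-04 through 2015-07-06.

2015-06-22 through 2015-06-25, 2015-07-04 through 2015-07-06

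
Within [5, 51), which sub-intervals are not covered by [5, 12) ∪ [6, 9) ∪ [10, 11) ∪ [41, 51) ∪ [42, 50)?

[12, 41)

The merged coverage is [5, 12), [41, 51).
Gaps within [5, 51): [12, 41).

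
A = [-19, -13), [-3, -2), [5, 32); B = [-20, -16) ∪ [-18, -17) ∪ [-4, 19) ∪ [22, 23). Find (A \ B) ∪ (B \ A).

B, merged: [-20, -16), [-4, 19), [22, 23).
Only in the first: [-16, -13), [19, 22), [23, 32).
Only in the second: [-20, -19), [-4, -3), [-2, 5).
Together these are the periods covered by exactly one.

[-20, -19) ∪ [-16, -13) ∪ [-4, -3) ∪ [-2, 5) ∪ [19, 22) ∪ [23, 32)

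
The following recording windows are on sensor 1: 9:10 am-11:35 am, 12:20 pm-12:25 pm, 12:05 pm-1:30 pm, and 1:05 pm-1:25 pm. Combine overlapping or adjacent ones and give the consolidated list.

9:10 am–11:35 am, 12:05 pm–1:30 pm

Sort by start: 9:10 am–11:35 am, 12:05 pm–1:30 pm, 12:20 pm–12:25 pm, 1:05 pm–1:25 pm.
12:05 pm–1:30 pm is disjoint → start new block.
12:20 pm–12:25 pm overlaps/touches 12:05 pm–1:30 pm → extend to 12:05 pm–1:30 pm.
1:05 pm–1:25 pm overlaps/touches 12:05 pm–1:30 pm → extend to 12:05 pm–1:30 pm.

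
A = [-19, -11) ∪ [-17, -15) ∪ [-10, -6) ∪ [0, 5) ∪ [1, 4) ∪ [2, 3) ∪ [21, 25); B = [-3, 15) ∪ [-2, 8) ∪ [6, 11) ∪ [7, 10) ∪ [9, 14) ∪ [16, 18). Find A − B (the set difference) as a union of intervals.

[-19, -11) ∪ [-10, -6) ∪ [21, 25)

Merge the first list: [-19, -11), [-10, -6), [0, 5), [21, 25).
Merge the second list: [-3, 15), [16, 18).
[-19, -11): no B overlap → unchanged.
[-10, -6): no B overlap → unchanged.
[0, 5): fully covered by B → removed.
[21, 25): no B overlap → unchanged.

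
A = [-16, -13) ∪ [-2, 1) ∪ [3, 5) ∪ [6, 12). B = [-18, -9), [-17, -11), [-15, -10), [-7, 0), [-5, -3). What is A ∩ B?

[-16, -13) ∪ [-2, 0)

B, merged: [-18, -9), [-7, 0).
[-16, -13) meets the second set on [-16, -13).
[-2, 1) meets the second set on [-2, 0).
[3, 5): no overlap with the second set.
[6, 12): no overlap with the second set.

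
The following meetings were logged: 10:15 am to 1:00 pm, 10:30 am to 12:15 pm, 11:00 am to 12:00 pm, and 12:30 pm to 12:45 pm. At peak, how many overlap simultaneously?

Sweep endpoints in order; track running count of active intervals.
Peak of 3 reached at 11:00 am.

3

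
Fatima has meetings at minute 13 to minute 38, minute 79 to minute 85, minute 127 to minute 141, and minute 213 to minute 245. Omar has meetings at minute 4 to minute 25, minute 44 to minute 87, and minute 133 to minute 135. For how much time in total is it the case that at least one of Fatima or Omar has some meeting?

123 minutes

A ∪ B = minute 4 to minute 38, minute 44 to minute 87, minute 127 to minute 141, minute 213 to minute 245.
Total: 34 minutes + 43 minutes + 14 minutes + 32 minutes = 123 minutes.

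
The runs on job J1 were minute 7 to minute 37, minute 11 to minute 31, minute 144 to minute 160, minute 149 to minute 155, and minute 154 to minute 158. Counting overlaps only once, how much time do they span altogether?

46 minutes

Merged: minute 7 to minute 37, minute 144 to minute 160.
Lengths: 30 minutes + 16 minutes = 46 minutes.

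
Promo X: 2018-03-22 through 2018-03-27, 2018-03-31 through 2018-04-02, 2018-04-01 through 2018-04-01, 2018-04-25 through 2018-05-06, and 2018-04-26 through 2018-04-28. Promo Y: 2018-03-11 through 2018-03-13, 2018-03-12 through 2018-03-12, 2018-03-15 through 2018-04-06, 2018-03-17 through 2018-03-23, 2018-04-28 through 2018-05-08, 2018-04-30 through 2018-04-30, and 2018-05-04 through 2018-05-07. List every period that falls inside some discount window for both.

2018-03-22 through 2018-03-27, 2018-03-31 through 2018-04-02, 2018-04-28 through 2018-05-06

First set merges to 2018-03-22 through 2018-03-27, 2018-03-31 through 2018-04-02, 2018-04-25 through 2018-05-06.
Second set merges to 2018-03-11 through 2018-03-13, 2018-03-15 through 2018-04-06, 2018-04-28 through 2018-05-08.
2018-03-22 through 2018-03-27 meets the second set on 2018-03-22 through 2018-03-27.
2018-03-31 through 2018-04-02 meets the second set on 2018-03-31 through 2018-04-02.
2018-04-25 through 2018-05-06 meets the second set on 2018-04-28 through 2018-05-06.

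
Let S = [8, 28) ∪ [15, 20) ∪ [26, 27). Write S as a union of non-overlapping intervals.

[15, 20) overlaps/touches [8, 28) → extend to [8, 28).
[26, 27) overlaps/touches [8, 28) → extend to [8, 28).

[8, 28)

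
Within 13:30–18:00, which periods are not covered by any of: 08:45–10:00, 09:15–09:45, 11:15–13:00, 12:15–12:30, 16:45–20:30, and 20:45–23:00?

13:30-16:45

After merging, the occupied span is 08:45-10:00, 11:15-13:00, 16:45-20:30, 20:45-23:00.
Gaps within 13:30-18:00: 13:30-16:45.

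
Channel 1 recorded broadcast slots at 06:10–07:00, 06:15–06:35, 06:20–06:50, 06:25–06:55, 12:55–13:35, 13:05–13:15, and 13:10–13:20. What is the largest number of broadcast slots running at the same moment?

4

Walk the sorted start/end points keeping a running depth.
The depth first hits 4 at 06:25.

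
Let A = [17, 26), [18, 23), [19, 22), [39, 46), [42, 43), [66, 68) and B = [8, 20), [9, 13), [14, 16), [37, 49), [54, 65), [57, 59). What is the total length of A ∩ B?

First set merges to [17, 26), [39, 46), [66, 68).
Second set merges to [8, 20), [37, 49), [54, 65).
A ∩ B = [17, 20), [39, 46).
Total: 3 + 7 = 10.

10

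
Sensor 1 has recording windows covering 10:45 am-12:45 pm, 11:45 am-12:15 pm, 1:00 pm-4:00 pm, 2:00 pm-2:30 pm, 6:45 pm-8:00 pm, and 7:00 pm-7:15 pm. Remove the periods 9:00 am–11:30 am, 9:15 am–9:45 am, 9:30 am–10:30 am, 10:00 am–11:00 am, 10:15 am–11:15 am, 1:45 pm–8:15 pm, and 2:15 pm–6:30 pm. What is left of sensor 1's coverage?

Merge the first list: 10:45 am-12:45 pm, 1:00 pm-4:00 pm, 6:45 pm-8:00 pm.
Merge the second list: 9:00 am-11:30 am, 1:45 pm-8:15 pm.
10:45 am-12:45 pm with B removed leaves 11:30 am-12:45 pm.
1:00 pm-4:00 pm with B removed leaves 1:00 pm-1:45 pm.
6:45 pm-8:00 pm lies entirely inside B → drops out.

11:30 am-12:45 pm, 1:00 pm-1:45 pm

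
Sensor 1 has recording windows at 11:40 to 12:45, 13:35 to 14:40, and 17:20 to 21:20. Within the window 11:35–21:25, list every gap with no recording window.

The merged coverage is 11:40–12:45, 13:35–14:40, 17:20–21:20.
Complement within 11:35–21:25: 11:35–11:40, 12:45–13:35, 14:40–17:20, 21:20–21:25.

11:35–11:40, 12:45–13:35, 14:40–17:20, 21:20–21:25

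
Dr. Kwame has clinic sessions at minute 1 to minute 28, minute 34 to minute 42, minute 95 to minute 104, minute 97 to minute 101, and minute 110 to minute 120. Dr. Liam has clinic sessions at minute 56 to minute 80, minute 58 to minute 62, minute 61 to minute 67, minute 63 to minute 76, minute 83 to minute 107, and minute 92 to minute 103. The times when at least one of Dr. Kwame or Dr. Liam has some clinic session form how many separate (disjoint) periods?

First set merges to minute 1 to minute 28, minute 34 to minute 42, minute 95 to minute 104, minute 110 to minute 120.
Second set merges to minute 56 to minute 80, minute 83 to minute 107.
A ∪ B = minute 1 to minute 28, minute 34 to minute 42, minute 56 to minute 80, minute 83 to minute 107, minute 110 to minute 120.
That is 5 disjoint pieces.

5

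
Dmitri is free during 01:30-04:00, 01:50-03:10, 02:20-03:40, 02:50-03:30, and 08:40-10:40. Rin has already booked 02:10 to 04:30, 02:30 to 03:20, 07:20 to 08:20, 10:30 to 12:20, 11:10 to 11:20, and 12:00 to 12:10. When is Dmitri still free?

First set merges to 01:30–04:00, 08:40–10:40.
Second set merges to 02:10–04:30, 07:20–08:20, 10:30–12:20.
01:30–04:00 \ B = 01:30–02:10.
08:40–10:40 \ B = 08:40–10:30.

01:30–02:10, 08:40–10:30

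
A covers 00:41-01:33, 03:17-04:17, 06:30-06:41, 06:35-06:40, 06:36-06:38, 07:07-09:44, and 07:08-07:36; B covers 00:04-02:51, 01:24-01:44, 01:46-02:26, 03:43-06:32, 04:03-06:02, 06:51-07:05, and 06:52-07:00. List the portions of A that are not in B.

Merge the first list: 00:41–01:33, 03:17–04:17, 06:30–06:41, 07:07–09:44.
Merge the second list: 00:04–02:51, 03:43–06:32, 06:51–07:05.
00:41–01:33: fully covered by B → removed.
03:17–04:17 minus B → 03:17–03:43.
06:30–06:41 minus B → 06:32–06:41.
07:07–09:44: no B overlap → unchanged.

03:17–03:43, 06:32–06:41, 07:07–09:44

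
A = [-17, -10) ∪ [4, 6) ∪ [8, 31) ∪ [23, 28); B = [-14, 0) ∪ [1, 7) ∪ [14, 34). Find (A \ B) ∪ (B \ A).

Merge the first list: [-17, -10), [4, 6), [8, 31).
A \ B = [-17, -14), [8, 14).
B \ A = [-10, 0), [1, 4), [6, 7), [31, 34).
Union of the two gives the symmetric difference.

[-17, -14) ∪ [-10, 0) ∪ [1, 4) ∪ [6, 7) ∪ [8, 14) ∪ [31, 34)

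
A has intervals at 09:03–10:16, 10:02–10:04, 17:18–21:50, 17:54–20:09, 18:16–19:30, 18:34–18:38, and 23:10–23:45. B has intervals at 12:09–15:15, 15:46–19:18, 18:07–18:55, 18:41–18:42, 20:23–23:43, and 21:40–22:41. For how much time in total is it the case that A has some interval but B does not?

2 h 20 min

Merge the first list: 09:03–10:16, 17:18–21:50, 23:10–23:45.
Merge the second list: 12:09–15:15, 15:46–19:18, 20:23–23:43.
A \ B = 09:03–10:16, 19:18–20:23, 23:43–23:45.
Total: 1 h 13 min + 1 h 5 min + 2 min = 2 h 20 min.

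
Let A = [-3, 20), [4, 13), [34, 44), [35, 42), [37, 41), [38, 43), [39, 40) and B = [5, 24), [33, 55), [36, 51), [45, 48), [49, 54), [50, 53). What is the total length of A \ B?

8

A, merged: [-3, 20), [34, 44).
B, merged: [5, 24), [33, 55).
A \ B = [-3, 5).
Total: 8.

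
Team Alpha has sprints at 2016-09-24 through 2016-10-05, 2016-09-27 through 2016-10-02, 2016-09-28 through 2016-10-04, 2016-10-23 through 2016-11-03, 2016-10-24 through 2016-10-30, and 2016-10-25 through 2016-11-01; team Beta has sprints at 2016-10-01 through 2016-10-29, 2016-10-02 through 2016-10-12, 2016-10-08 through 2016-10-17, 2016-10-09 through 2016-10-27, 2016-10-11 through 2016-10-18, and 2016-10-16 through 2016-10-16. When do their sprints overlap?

A, merged: 2016-09-24 through 2016-10-05, 2016-10-23 through 2016-11-03.
B, merged: 2016-10-01 through 2016-10-29.
2016-09-24 through 2016-10-05 overlaps B on 2016-10-01 through 2016-10-05.
2016-10-23 through 2016-11-03 overlaps B on 2016-10-23 through 2016-10-29.

2016-10-01 through 2016-10-05, 2016-10-23 through 2016-10-29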